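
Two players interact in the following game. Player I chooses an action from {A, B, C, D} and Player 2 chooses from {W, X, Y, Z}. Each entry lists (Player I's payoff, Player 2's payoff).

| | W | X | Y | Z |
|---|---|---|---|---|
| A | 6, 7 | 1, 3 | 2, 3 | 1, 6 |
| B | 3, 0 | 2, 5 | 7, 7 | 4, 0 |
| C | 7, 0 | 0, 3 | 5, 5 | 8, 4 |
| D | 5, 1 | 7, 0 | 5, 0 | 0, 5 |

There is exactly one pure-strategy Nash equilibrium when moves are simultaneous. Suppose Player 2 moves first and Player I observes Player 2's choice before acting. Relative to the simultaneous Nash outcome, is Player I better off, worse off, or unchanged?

unchanged

Solve by backward induction (Player 2 leads).
- W: BR = C, leader payoff 0.
- X: BR = D, leader payoff 0.
- Y: BR = B, leader payoff 7.
- Z: BR = C, leader payoff 4.
Player 2's induced payoffs are 0, 0, 7, 4, so Player 2 commits to Y. Subgame-perfect outcome: (B, Y) with payoffs (7, 7).
Now find the simultaneous Nash equilibrium.
Player I's best replies: W→C; X→D; Y→B; Z→C.
Player 2's best replies: A→W; B→Y; C→Y; D→Z.
The unique mutual best reply is (B, Y), giving (7, 7).
Player I earns 7 sequentially versus 7 at the Nash outcome: unchanged.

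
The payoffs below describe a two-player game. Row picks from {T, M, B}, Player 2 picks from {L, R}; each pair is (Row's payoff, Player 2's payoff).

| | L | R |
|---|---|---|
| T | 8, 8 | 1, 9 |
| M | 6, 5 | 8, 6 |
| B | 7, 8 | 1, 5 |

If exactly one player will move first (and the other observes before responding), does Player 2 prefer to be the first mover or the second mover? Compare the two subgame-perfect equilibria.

first

If Row leads: Player 2's best replies are T→R, M→R, B→L; Row's induced payoffs 1, 8, 7; outcome (M, R), payoffs (8, 6).
If Player 2 leads: Row's best replies are L→T, R→M; Player 2's induced payoffs 8, 6; outcome (T, L), payoffs (8, 8).
Player 2 gets 8 moving first and 6 moving second, so Player 2 prefers to move first.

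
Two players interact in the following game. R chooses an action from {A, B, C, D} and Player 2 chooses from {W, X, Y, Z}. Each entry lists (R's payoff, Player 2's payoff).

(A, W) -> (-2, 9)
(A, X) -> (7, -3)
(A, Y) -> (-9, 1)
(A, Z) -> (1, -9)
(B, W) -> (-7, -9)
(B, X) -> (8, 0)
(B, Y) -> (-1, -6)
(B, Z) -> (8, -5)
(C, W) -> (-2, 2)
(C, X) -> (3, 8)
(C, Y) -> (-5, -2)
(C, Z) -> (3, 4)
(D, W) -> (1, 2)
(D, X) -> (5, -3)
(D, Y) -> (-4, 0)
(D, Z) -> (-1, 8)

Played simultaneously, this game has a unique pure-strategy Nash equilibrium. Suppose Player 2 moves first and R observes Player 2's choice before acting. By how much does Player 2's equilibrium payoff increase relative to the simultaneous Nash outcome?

2

R best-responds to each possible Player 2 move:
- W: BR = D, leader payoff 2.
- X: BR = B, leader payoff 0.
- Y: BR = B, leader payoff -6.
- Z: BR = B, leader payoff -5.
Player 2's induced payoffs are 2, 0, -6, -5, so Player 2 commits to W. Subgame-perfect outcome: (D, W) with payoffs (1, 2).
Under simultaneous play:
R's best replies: W→D; X→B; Y→B; Z→B.
Player 2's best replies: A→W; B→X; C→X; D→Z.
Only (B, X) has each player best-responding; Nash payoffs (8, 0).
Player 2's commitment gain: 2 − 0 = 2.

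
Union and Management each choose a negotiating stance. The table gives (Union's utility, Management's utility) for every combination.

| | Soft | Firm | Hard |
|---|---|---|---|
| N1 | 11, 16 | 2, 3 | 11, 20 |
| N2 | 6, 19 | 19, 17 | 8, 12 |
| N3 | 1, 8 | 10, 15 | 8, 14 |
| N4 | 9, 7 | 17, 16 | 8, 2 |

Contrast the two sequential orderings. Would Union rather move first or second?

first

If Union leads: Management's best replies are N1→Hard, N2→Soft, N3→Firm, N4→Firm; Union's induced payoffs 11, 6, 10, 17; outcome (N4, Firm), payoffs (17, 16).
If Management leads: Union's best replies are Soft→N1, Firm→N2, Hard→N1; Management's induced payoffs 16, 17, 20; outcome (N1, Hard), payoffs (11, 20).
Union gets 17 moving first and 11 moving second, so Union prefers to move first.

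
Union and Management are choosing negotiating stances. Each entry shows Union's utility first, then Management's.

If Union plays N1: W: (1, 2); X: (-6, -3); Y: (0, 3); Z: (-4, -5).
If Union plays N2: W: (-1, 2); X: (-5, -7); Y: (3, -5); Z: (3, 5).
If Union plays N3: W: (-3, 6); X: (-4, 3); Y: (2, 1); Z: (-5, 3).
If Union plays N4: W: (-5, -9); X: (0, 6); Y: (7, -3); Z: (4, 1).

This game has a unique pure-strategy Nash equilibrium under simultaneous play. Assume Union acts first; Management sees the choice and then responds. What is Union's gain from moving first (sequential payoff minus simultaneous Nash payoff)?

Solve by backward induction (Union leads).
- N1: BR = Y, leader payoff 0.
- N2: BR = Z, leader payoff 3.
- N3: BR = W, leader payoff -3.
- N4: BR = X, leader payoff 0.
Union's induced payoffs are 0, 3, -3, 0, so Union commits to N2. Subgame-perfect outcome: (N2, Z) with payoffs (3, 5).
For the simultaneous game, intersect best replies.
Union's best replies: W→N1; X→N4; Y→N4; Z→N4.
Management's best replies: N1→Y; N2→Z; N3→W; N4→X.
Only (N4, X) has each player best-responding; Nash payoffs (0, 6).
Union's commitment gain: 3 − 0 = 3.

3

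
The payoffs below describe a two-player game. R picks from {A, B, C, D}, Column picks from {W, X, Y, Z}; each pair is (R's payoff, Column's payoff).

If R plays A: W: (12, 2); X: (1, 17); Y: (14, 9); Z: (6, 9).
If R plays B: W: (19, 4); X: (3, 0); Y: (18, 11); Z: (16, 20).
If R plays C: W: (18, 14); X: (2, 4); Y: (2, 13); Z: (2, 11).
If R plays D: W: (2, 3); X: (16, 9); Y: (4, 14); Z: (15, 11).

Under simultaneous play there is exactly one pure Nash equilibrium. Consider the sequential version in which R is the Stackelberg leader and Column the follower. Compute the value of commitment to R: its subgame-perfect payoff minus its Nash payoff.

Column best-responds to each possible R move:
- A: BR = X, leader payoff 1.
- B: BR = Z, leader payoff 16.
- C: BR = W, leader payoff 18.
- D: BR = Y, leader payoff 4.
Maximizing over 1, 16, 18, 4, R chooses C. Subgame-perfect outcome: (C, W) with payoffs (18, 14).
For the simultaneous game, intersect best replies.
R's best replies: W→B; X→D; Y→B; Z→B.
Column's best replies: A→X; B→Z; C→W; D→Y.
The unique mutual best reply is (B, Z), giving (16, 20).
R's commitment gain: 18 − 16 = 2.

2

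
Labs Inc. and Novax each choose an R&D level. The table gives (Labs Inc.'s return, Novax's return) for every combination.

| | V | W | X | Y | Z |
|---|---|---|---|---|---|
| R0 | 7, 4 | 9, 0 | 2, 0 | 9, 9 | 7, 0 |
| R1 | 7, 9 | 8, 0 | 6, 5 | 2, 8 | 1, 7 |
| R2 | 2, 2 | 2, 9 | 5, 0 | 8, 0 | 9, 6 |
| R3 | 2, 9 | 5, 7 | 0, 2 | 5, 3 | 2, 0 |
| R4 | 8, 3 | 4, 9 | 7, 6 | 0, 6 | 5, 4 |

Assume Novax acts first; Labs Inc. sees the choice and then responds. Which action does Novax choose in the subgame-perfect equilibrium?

Solve by backward induction (Novax leads).
- V: Labs Inc. compares 7, 7, 2, 2, 8 and picks R4; Novax would get 3.
- W: Labs Inc. compares 9, 8, 2, 5, 4 and picks R0; Novax would get 0.
- X: Labs Inc. compares 2, 6, 5, 0, 7 and picks R4; Novax would get 6.
- Y: Labs Inc. compares 9, 2, 8, 5, 0 and picks R0; Novax would get 9.
- Z: Labs Inc. compares 7, 1, 9, 2, 5 and picks R2; Novax would get 6.
Maximizing over 3, 0, 6, 9, 6, Novax chooses Y. Subgame-perfect outcome: (R0, Y) with payoffs (9, 9).

Y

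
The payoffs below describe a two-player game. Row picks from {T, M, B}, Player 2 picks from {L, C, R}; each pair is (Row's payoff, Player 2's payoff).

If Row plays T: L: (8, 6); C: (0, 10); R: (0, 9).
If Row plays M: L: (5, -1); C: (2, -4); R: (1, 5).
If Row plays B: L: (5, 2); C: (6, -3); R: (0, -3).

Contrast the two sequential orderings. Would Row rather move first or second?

If Row leads: Player 2's best replies are T→C, M→R, B→L; Row's induced payoffs 0, 1, 5; outcome (B, L), payoffs (5, 2).
If Player 2 leads: Row's best replies are L→T, C→B, R→M; Player 2's induced payoffs 6, -3, 5; outcome (T, L), payoffs (8, 6).
Row gets 5 moving first and 8 moving second, so Row prefers to move second.

second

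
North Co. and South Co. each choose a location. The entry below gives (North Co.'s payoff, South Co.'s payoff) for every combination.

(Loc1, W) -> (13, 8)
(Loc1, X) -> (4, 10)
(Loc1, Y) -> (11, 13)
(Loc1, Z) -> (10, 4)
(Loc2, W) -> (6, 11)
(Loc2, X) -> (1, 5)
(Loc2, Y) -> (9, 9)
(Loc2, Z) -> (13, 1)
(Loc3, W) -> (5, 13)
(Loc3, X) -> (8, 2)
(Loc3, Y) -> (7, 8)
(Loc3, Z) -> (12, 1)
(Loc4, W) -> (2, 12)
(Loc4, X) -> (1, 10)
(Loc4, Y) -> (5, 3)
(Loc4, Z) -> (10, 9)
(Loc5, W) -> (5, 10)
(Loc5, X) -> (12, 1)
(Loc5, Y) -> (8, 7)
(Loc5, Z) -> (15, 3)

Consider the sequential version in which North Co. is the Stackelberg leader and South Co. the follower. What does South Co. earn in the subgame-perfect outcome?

Backward induction with North Co. moving first.
- Loc1 → South Co. plays Y (best of 8, 10, 13, 4); North Co. gets 11.
- Loc2 → South Co. plays W (best of 11, 5, 9, 1); North Co. gets 6.
- Loc3 → South Co. plays W (best of 13, 2, 8, 1); North Co. gets 5.
- Loc4 → South Co. plays W (best of 12, 10, 3, 9); North Co. gets 2.
- Loc5 → South Co. plays W (best of 10, 1, 7, 3); North Co. gets 5.
North Co.'s induced payoffs are 11, 6, 5, 2, 5, so North Co. commits to Loc1. Subgame-perfect outcome: (Loc1, Y) with payoffs (11, 13).

13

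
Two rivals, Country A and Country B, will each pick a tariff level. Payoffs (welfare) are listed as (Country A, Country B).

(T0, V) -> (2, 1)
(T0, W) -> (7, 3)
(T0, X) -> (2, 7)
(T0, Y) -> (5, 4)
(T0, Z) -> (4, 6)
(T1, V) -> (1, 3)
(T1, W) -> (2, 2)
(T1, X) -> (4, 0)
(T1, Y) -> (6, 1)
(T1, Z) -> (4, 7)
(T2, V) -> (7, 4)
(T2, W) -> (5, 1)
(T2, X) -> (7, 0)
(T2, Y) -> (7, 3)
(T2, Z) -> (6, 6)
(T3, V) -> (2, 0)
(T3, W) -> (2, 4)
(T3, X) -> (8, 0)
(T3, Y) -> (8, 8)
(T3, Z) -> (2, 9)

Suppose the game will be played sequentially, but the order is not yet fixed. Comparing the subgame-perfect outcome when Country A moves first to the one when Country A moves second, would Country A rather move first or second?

second

If Country A leads: Country B's best replies are T0→X, T1→Z, T2→Z, T3→Z; Country A's induced payoffs 2, 4, 6, 2; outcome (T2, Z), payoffs (6, 6).
If Country B leads: Country A's best replies are V→T2, W→T0, X→T3, Y→T3, Z→T2; Country B's induced payoffs 4, 3, 0, 8, 6; outcome (T3, Y), payoffs (8, 8).
Country A gets 6 moving first and 8 moving second, so Country A prefers to move second.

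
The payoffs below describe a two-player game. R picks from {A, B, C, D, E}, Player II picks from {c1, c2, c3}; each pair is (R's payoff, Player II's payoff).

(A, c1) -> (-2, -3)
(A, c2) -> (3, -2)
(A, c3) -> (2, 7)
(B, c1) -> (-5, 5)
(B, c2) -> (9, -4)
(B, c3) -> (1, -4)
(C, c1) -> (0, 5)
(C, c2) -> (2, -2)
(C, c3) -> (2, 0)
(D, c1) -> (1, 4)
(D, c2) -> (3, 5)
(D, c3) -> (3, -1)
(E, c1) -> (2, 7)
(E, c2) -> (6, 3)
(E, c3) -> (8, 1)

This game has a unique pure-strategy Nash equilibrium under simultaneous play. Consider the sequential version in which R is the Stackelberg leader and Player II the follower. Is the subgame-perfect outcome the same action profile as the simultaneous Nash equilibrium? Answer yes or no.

no

Backward induction with R moving first.
- A → Player II plays c3 (best of -3, -2, 7); R gets 2.
- B → Player II plays c1 (best of 5, -4, -4); R gets -5.
- C → Player II plays c1 (best of 5, -2, 0); R gets 0.
- D → Player II plays c2 (best of 4, 5, -1); R gets 3.
- E → Player II plays c1 (best of 7, 3, 1); R gets 2.
Maximizing over 2, -5, 0, 3, 2, R chooses D. Subgame-perfect outcome: (D, c2) with payoffs (3, 5).
For the simultaneous game, intersect best replies.
R's best replies: c1→E; c2→B; c3→E.
Player II's best replies: A→c3; B→c1; C→c1; D→c2; E→c1.
The unique mutual best reply is (E, c1), giving (2, 7).
Sequential outcome (D, c2) differs from the Nash profile (E, c1).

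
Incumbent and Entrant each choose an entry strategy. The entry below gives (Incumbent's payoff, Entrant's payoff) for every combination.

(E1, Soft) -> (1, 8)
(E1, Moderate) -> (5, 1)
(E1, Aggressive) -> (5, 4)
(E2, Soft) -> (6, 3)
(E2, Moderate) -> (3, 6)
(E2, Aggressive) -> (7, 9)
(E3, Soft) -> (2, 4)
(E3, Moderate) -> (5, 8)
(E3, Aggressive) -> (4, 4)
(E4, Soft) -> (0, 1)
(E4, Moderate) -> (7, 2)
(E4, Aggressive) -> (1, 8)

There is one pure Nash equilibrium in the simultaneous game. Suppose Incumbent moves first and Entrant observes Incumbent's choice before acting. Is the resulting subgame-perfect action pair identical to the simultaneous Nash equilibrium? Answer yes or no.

yes

Backward induction with Incumbent moving first.
- E1: Entrant compares 8, 1, 4 and picks Soft; Incumbent would get 1.
- E2: Entrant compares 3, 6, 9 and picks Aggressive; Incumbent would get 7.
- E3: Entrant compares 4, 8, 4 and picks Moderate; Incumbent would get 5.
- E4: Entrant compares 1, 2, 8 and picks Aggressive; Incumbent would get 1.
Among 1, 7, 5, 1, the best is 7 at E2. Subgame-perfect outcome: (E2, Aggressive) with payoffs (7, 9).
Now find the simultaneous Nash equilibrium.
Incumbent's best replies: Soft→E2; Moderate→E4; Aggressive→E2.
Entrant's best replies: E1→Soft; E2→Aggressive; E3→Moderate; E4→Aggressive.
Only (E2, Aggressive) has each player best-responding; Nash payoffs (7, 9).
Sequential outcome (E2, Aggressive) coincides with the Nash profile (E2, Aggressive).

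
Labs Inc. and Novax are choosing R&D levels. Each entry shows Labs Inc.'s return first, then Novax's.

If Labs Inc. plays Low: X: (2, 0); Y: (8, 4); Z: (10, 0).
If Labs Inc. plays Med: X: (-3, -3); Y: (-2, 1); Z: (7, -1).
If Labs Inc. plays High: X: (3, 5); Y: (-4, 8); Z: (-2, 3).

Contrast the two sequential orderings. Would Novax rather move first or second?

If Labs Inc. leads: Novax's best replies are Low→Y, Med→Y, High→Y; Labs Inc.'s induced payoffs 8, -2, -4; outcome (Low, Y), payoffs (8, 4).
If Novax leads: Labs Inc.'s best replies are X→High, Y→Low, Z→Low; Novax's induced payoffs 5, 4, 0; outcome (High, X), payoffs (3, 5).
Novax gets 5 moving first and 4 moving second, so Novax prefers to move first.

first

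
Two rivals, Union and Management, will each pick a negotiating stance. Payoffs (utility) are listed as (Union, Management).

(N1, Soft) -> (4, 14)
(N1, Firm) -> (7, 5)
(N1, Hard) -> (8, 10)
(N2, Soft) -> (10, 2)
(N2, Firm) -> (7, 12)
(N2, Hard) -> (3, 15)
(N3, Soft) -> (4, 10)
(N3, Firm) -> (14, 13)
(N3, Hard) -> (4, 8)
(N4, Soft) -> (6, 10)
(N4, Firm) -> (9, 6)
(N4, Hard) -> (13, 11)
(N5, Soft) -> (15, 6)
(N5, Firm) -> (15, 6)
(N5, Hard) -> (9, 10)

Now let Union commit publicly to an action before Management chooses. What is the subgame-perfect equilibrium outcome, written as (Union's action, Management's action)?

(N3, Firm)

Solve by backward induction (Union leads).
- N1 → Management plays Soft (best of 14, 5, 10); Union gets 4.
- N2 → Management plays Hard (best of 2, 12, 15); Union gets 3.
- N3 → Management plays Firm (best of 10, 13, 8); Union gets 14.
- N4 → Management plays Hard (best of 10, 6, 11); Union gets 13.
- N5 → Management plays Hard (best of 6, 6, 10); Union gets 9.
Maximizing over 4, 3, 14, 13, 9, Union chooses N3. Subgame-perfect outcome: (N3, Firm) with payoffs (14, 13).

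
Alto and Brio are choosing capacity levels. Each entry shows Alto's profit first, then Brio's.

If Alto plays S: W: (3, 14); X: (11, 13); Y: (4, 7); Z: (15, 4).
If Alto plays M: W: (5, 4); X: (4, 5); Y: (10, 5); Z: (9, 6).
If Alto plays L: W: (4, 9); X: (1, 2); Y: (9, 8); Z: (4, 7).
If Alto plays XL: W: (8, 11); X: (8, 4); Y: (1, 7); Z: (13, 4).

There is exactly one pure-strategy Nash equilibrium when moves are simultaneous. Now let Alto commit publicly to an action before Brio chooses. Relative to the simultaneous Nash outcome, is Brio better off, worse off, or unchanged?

worse off

Brio best-responds to each possible Alto move:
- S: BR = W, leader payoff 3.
- M: BR = Z, leader payoff 9.
- L: BR = W, leader payoff 4.
- XL: BR = W, leader payoff 8.
Alto's induced payoffs are 3, 9, 4, 8, so Alto commits to M. Subgame-perfect outcome: (M, Z) with payoffs (9, 6).
Under simultaneous play:
Alto's best replies: W→XL; X→S; Y→M; Z→S.
Brio's best replies: S→W; M→Z; L→W; XL→W.
Only (XL, W) has each player best-responding; Nash payoffs (8, 11).
Brio earns 6 sequentially versus 11 at the Nash outcome: worse off.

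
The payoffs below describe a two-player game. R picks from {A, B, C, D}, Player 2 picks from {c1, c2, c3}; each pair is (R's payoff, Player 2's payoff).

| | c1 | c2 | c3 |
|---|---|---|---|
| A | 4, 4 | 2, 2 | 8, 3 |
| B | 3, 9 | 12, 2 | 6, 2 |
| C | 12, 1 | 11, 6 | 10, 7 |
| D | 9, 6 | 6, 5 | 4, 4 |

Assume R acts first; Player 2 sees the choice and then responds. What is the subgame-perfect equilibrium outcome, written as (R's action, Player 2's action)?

Solve by backward induction (R leads).
- A: BR = c1, leader payoff 4.
- B: BR = c1, leader payoff 3.
- C: BR = c3, leader payoff 10.
- D: BR = c1, leader payoff 9.
Among 4, 3, 10, 9, the best is 10 at C. Subgame-perfect outcome: (C, c3) with payoffs (10, 7).

(C, c3)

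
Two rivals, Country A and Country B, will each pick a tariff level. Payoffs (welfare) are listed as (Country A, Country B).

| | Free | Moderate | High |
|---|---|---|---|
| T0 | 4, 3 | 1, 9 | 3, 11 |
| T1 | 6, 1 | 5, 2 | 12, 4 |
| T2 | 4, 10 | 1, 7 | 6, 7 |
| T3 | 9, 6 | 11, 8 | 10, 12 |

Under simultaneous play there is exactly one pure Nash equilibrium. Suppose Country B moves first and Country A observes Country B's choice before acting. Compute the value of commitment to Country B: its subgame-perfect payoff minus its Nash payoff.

Solve by backward induction (Country B leads).
- Free: BR = T3, leader payoff 6.
- Moderate: BR = T3, leader payoff 8.
- High: BR = T1, leader payoff 4.
Maximizing over 6, 8, 4, Country B chooses Moderate. Subgame-perfect outcome: (T3, Moderate) with payoffs (11, 8).
Now find the simultaneous Nash equilibrium.
Country A's best replies: Free→T3; Moderate→T3; High→T1.
Country B's best replies: T0→High; T1→High; T2→Free; T3→High.
Only (T1, High) has each player best-responding; Nash payoffs (12, 4).
Country B's commitment gain: 8 − 4 = 4.

4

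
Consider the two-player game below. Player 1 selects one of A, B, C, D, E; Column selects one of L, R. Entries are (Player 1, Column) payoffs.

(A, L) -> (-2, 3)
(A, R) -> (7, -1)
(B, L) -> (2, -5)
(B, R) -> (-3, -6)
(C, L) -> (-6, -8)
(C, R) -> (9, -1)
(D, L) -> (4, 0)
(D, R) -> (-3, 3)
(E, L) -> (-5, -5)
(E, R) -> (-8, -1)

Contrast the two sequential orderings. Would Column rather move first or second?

If Player 1 leads: Column's best replies are A→L, B→L, C→R, D→R, E→R; Player 1's induced payoffs -2, 2, 9, -3, -8; outcome (C, R), payoffs (9, -1).
If Column leads: Player 1's best replies are L→D, R→C; Column's induced payoffs 0, -1; outcome (D, L), payoffs (4, 0).
Column gets 0 moving first and -1 moving second, so Column prefers to move first.

first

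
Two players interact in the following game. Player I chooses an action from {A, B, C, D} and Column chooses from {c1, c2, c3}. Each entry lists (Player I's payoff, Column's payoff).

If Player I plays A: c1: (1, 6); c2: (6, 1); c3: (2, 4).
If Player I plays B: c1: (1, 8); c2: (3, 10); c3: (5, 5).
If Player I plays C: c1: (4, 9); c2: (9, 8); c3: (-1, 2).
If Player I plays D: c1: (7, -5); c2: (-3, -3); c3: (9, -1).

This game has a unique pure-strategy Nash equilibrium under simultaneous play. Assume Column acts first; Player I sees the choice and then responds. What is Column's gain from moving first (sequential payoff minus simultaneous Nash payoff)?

9

Work backward from Player I's decision.
- c1: Player I compares 1, 1, 4, 7 and picks D; Column would get -5.
- c2: Player I compares 6, 3, 9, -3 and picks C; Column would get 8.
- c3: Player I compares 2, 5, -1, 9 and picks D; Column would get -1.
Column's induced payoffs are -5, 8, -1, so Column commits to c2. Subgame-perfect outcome: (C, c2) with payoffs (9, 8).
Now find the simultaneous Nash equilibrium.
Player I's best replies: c1→D; c2→C; c3→D.
Column's best replies: A→c1; B→c2; C→c1; D→c3.
Only (D, c3) has each player best-responding; Nash payoffs (9, -1).
Column's commitment gain: 8 − -1 = 9.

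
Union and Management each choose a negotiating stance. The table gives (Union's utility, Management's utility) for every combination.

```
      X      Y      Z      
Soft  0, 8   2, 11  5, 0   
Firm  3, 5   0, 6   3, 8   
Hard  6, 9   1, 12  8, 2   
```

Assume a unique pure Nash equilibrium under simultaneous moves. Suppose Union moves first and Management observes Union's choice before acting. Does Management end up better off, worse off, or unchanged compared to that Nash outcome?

Management best-responds to each possible Union move:
- Soft: BR = Y, leader payoff 2.
- Firm: BR = Z, leader payoff 3.
- Hard: BR = Y, leader payoff 1.
Among 2, 3, 1, the best is 3 at Firm. Subgame-perfect outcome: (Firm, Z) with payoffs (3, 8).
Under simultaneous play:
Union's best replies: X→Hard; Y→Soft; Z→Hard.
Management's best replies: Soft→Y; Firm→Z; Hard→Y.
The unique mutual best reply is (Soft, Y), giving (2, 11).
Management earns 8 sequentially versus 11 at the Nash outcome: worse off.

worse off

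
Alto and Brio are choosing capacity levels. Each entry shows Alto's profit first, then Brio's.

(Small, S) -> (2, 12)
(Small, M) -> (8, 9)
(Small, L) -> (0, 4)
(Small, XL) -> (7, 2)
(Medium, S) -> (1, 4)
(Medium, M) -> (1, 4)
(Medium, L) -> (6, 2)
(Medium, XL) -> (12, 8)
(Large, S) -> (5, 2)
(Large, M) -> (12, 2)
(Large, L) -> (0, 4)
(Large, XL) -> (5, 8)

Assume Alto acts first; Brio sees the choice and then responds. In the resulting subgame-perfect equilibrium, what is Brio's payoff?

Backward induction with Alto moving first.
- Small: Brio compares 12, 9, 4, 2 and picks S; Alto would get 2.
- Medium: Brio compares 4, 4, 2, 8 and picks XL; Alto would get 12.
- Large: Brio compares 2, 2, 4, 8 and picks XL; Alto would get 5.
Maximizing over 2, 12, 5, Alto chooses Medium. Subgame-perfect outcome: (Medium, XL) with payoffs (12, 8).

8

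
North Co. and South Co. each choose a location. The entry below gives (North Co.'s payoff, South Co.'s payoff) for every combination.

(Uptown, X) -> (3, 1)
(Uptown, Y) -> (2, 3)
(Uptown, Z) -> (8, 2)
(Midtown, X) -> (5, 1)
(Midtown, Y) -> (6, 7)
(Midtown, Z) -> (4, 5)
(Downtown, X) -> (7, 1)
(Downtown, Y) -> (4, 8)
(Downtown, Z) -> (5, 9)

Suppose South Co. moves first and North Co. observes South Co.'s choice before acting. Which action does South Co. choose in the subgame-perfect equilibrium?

Solve by backward induction (South Co. leads).
- X → North Co. plays Downtown (best of 3, 5, 7); South Co. gets 1.
- Y → North Co. plays Midtown (best of 2, 6, 4); South Co. gets 7.
- Z → North Co. plays Uptown (best of 8, 4, 5); South Co. gets 2.
Maximizing over 1, 7, 2, South Co. chooses Y. Subgame-perfect outcome: (Midtown, Y) with payoffs (6, 7).

Y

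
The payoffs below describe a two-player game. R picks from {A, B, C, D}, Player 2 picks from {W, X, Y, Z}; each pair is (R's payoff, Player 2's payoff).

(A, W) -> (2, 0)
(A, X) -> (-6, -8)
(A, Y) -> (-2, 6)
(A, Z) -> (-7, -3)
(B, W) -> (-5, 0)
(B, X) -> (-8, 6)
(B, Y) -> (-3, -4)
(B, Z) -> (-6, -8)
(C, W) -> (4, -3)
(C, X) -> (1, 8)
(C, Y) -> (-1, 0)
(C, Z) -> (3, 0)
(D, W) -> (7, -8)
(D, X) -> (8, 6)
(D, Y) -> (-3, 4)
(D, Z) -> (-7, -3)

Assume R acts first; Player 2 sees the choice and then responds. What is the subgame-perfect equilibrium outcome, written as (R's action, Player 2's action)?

(D, X)

Player 2 best-responds to each possible R move:
- A → Player 2 plays Y (best of 0, -8, 6, -3); R gets -2.
- B → Player 2 plays X (best of 0, 6, -4, -8); R gets -8.
- C → Player 2 plays X (best of -3, 8, 0, 0); R gets 1.
- D → Player 2 plays X (best of -8, 6, 4, -3); R gets 8.
Maximizing over -2, -8, 1, 8, R chooses D. Subgame-perfect outcome: (D, X) with payoffs (8, 6).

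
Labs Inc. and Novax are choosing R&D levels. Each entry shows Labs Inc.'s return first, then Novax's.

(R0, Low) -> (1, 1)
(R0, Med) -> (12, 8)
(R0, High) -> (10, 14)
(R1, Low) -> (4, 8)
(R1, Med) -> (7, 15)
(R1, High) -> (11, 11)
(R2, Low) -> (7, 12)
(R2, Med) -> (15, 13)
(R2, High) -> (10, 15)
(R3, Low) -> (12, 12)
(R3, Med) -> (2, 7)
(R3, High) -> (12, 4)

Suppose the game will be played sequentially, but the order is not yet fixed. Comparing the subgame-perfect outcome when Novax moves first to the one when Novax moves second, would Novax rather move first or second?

first

If Labs Inc. leads: Novax's best replies are R0→High, R1→Med, R2→High, R3→Low; Labs Inc.'s induced payoffs 10, 7, 10, 12; outcome (R3, Low), payoffs (12, 12).
If Novax leads: Labs Inc.'s best replies are Low→R3, Med→R2, High→R3; Novax's induced payoffs 12, 13, 4; outcome (R2, Med), payoffs (15, 13).
Novax gets 13 moving first and 12 moving second, so Novax prefers to move first.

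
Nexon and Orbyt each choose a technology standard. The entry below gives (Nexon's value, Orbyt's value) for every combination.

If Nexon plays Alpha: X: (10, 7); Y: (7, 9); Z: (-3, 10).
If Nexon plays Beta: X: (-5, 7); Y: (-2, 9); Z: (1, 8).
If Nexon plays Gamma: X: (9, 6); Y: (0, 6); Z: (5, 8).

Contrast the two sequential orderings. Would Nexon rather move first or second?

second

If Nexon leads: Orbyt's best replies are Alpha→Z, Beta→Y, Gamma→Z; Nexon's induced payoffs -3, -2, 5; outcome (Gamma, Z), payoffs (5, 8).
If Orbyt leads: Nexon's best replies are X→Alpha, Y→Alpha, Z→Gamma; Orbyt's induced payoffs 7, 9, 8; outcome (Alpha, Y), payoffs (7, 9).
Nexon gets 5 moving first and 7 moving second, so Nexon prefers to move second.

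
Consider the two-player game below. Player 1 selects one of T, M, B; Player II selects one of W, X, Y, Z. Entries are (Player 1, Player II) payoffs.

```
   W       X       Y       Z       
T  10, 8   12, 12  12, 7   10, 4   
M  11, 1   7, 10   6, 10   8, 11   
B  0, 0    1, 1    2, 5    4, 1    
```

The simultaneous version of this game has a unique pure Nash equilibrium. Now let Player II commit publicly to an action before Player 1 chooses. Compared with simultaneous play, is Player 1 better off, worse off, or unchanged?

unchanged

Player 1 best-responds to each possible Player II move:
- W: Player 1 compares 10, 11, 0 and picks M; Player II would get 1.
- X: Player 1 compares 12, 7, 1 and picks T; Player II would get 12.
- Y: Player 1 compares 12, 6, 2 and picks T; Player II would get 7.
- Z: Player 1 compares 10, 8, 4 and picks T; Player II would get 4.
Player II's induced payoffs are 1, 12, 7, 4, so Player II commits to X. Subgame-perfect outcome: (T, X) with payoffs (12, 12).
Now find the simultaneous Nash equilibrium.
Player 1's best replies: W→M; X→T; Y→T; Z→T.
Player II's best replies: T→X; M→Z; B→Y.
The unique mutual best reply is (T, X), giving (12, 12).
Player 1 earns 12 sequentially versus 12 at the Nash outcome: unchanged.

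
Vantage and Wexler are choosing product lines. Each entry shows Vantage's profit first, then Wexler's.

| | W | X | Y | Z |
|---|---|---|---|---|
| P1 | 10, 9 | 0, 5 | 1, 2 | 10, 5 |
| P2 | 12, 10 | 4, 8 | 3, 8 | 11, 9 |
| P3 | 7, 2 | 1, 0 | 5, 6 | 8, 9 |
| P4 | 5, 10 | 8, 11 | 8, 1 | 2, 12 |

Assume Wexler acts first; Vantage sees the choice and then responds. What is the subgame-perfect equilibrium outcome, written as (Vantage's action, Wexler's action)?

(P4, X)

Work backward from Vantage's decision.
- W → Vantage plays P2 (best of 10, 12, 7, 5); Wexler gets 10.
- X → Vantage plays P4 (best of 0, 4, 1, 8); Wexler gets 11.
- Y → Vantage plays P4 (best of 1, 3, 5, 8); Wexler gets 1.
- Z → Vantage plays P2 (best of 10, 11, 8, 2); Wexler gets 9.
Wexler's induced payoffs are 10, 11, 1, 9, so Wexler commits to X. Subgame-perfect outcome: (P4, X) with payoffs (8, 11).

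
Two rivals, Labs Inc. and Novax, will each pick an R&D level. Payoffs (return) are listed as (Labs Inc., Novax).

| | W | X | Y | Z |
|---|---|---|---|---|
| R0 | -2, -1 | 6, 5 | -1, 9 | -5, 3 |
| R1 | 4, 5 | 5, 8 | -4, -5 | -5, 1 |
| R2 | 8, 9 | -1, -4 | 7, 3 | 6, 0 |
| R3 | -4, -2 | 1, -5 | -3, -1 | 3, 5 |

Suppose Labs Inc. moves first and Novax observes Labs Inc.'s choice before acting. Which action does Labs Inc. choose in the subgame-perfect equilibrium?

R2

Solve by backward induction (Labs Inc. leads).
- R0: Novax compares -1, 5, 9, 3 and picks Y; Labs Inc. would get -1.
- R1: Novax compares 5, 8, -5, 1 and picks X; Labs Inc. would get 5.
- R2: Novax compares 9, -4, 3, 0 and picks W; Labs Inc. would get 8.
- R3: Novax compares -2, -5, -1, 5 and picks Z; Labs Inc. would get 3.
Maximizing over -1, 5, 8, 3, Labs Inc. chooses R2. Subgame-perfect outcome: (R2, W) with payoffs (8, 9).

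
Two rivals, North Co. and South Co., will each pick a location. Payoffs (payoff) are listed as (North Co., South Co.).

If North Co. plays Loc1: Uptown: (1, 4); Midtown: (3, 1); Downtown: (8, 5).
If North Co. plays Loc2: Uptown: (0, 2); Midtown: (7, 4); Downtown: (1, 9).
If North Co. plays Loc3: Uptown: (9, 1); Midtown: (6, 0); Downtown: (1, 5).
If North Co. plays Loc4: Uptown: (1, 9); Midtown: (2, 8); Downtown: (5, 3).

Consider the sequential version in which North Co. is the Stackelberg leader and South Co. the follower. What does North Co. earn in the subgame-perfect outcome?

8

Solve by backward induction (North Co. leads).
- Loc1 → South Co. plays Downtown (best of 4, 1, 5); North Co. gets 8.
- Loc2 → South Co. plays Downtown (best of 2, 4, 9); North Co. gets 1.
- Loc3 → South Co. plays Downtown (best of 1, 0, 5); North Co. gets 1.
- Loc4 → South Co. plays Uptown (best of 9, 8, 3); North Co. gets 1.
North Co.'s induced payoffs are 8, 1, 1, 1, so North Co. commits to Loc1. Subgame-perfect outcome: (Loc1, Downtown) with payoffs (8, 5).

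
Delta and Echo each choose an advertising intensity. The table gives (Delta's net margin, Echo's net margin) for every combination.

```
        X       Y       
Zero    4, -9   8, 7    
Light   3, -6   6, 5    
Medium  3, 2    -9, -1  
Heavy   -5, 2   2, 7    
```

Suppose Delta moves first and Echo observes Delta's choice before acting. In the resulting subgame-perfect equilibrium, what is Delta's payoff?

Work backward from Echo's decision.
- Zero: BR = Y, leader payoff 8.
- Light: BR = Y, leader payoff 6.
- Medium: BR = X, leader payoff 3.
- Heavy: BR = Y, leader payoff 2.
Maximizing over 8, 6, 3, 2, Delta chooses Zero. Subgame-perfect outcome: (Zero, Y) with payoffs (8, 7).

8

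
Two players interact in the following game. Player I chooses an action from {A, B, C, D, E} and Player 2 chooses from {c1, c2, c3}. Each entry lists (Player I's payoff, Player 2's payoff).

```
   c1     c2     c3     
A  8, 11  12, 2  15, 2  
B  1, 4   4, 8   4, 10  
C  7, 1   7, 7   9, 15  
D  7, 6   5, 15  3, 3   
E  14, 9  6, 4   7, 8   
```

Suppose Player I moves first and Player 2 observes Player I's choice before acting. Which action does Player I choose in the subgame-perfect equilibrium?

E

Backward induction with Player I moving first.
- A → Player 2 plays c1 (best of 11, 2, 2); Player I gets 8.
- B → Player 2 plays c3 (best of 4, 8, 10); Player I gets 4.
- C → Player 2 plays c3 (best of 1, 7, 15); Player I gets 9.
- D → Player 2 plays c2 (best of 6, 15, 3); Player I gets 5.
- E → Player 2 plays c1 (best of 9, 4, 8); Player I gets 14.
Maximizing over 8, 4, 9, 5, 14, Player I chooses E. Subgame-perfect outcome: (E, c1) with payoffs (14, 9).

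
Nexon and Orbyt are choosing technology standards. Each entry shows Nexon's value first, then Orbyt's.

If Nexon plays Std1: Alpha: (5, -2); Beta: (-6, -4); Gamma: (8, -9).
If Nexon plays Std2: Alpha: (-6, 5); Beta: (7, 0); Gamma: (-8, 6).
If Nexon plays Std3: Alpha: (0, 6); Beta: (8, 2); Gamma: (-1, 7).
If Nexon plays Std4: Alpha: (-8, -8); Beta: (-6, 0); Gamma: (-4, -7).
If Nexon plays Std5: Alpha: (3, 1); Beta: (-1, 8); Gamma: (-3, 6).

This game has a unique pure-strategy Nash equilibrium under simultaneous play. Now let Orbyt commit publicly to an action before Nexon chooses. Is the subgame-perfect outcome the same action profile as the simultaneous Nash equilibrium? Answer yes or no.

Nexon best-responds to each possible Orbyt move:
- Alpha: BR = Std1, leader payoff -2.
- Beta: BR = Std3, leader payoff 2.
- Gamma: BR = Std1, leader payoff -9.
Maximizing over -2, 2, -9, Orbyt chooses Beta. Subgame-perfect outcome: (Std3, Beta) with payoffs (8, 2).
Now find the simultaneous Nash equilibrium.
Nexon's best replies: Alpha→Std1; Beta→Std3; Gamma→Std1.
Orbyt's best replies: Std1→Alpha; Std2→Gamma; Std3→Gamma; Std4→Beta; Std5→Beta.
Only (Std1, Alpha) has each player best-responding; Nash payoffs (5, -2).
Sequential outcome (Std3, Beta) differs from the Nash profile (Std1, Alpha).

no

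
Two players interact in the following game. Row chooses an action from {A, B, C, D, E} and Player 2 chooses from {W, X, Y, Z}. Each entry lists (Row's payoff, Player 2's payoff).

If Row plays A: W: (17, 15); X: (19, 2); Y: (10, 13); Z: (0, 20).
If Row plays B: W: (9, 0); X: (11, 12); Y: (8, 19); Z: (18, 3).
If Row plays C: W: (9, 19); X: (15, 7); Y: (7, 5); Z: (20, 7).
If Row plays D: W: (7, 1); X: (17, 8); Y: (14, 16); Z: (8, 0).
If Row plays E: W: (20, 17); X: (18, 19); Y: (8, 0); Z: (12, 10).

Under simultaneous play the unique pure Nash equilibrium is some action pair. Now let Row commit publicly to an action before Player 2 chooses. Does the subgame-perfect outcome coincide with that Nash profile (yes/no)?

Player 2 best-responds to each possible Row move:
- A → Player 2 plays Z (best of 15, 2, 13, 20); Row gets 0.
- B → Player 2 plays Y (best of 0, 12, 19, 3); Row gets 8.
- C → Player 2 plays W (best of 19, 7, 5, 7); Row gets 9.
- D → Player 2 plays Y (best of 1, 8, 16, 0); Row gets 14.
- E → Player 2 plays X (best of 17, 19, 0, 10); Row gets 18.
Maximizing over 0, 8, 9, 14, 18, Row chooses E. Subgame-perfect outcome: (E, X) with payoffs (18, 19).
Now find the simultaneous Nash equilibrium.
Row's best replies: W→E; X→A; Y→D; Z→C.
Player 2's best replies: A→Z; B→Y; C→W; D→Y; E→X.
Only (D, Y) has each player best-responding; Nash payoffs (14, 16).
Sequential outcome (E, X) differs from the Nash profile (D, Y).

no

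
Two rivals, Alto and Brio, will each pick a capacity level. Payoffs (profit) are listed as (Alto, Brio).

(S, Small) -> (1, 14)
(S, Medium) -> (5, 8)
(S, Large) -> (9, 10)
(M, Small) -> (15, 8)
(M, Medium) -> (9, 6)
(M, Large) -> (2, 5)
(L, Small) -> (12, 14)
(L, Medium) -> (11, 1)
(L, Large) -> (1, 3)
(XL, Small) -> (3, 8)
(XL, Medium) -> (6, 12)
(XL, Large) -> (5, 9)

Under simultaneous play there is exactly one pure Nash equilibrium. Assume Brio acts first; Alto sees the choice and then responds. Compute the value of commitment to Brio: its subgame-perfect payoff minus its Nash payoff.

2

Work backward from Alto's decision.
- Small: Alto compares 1, 15, 12, 3 and picks M; Brio would get 8.
- Medium: Alto compares 5, 9, 11, 6 and picks L; Brio would get 1.
- Large: Alto compares 9, 2, 1, 5 and picks S; Brio would get 10.
Maximizing over 8, 1, 10, Brio chooses Large. Subgame-perfect outcome: (S, Large) with payoffs (9, 10).
Under simultaneous play:
Alto's best replies: Small→M; Medium→L; Large→S.
Brio's best replies: S→Small; M→Small; L→Small; XL→Medium.
Only (M, Small) has each player best-responding; Nash payoffs (15, 8).
Brio's commitment gain: 10 − 8 = 2.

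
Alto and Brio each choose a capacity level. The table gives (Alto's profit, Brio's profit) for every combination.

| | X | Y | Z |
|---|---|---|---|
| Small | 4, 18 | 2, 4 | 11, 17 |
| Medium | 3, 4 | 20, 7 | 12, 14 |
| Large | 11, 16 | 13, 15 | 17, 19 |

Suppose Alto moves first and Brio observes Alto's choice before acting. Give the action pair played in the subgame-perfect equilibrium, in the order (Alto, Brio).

(Large, Z)

Backward induction with Alto moving first.
- Small: Brio compares 18, 4, 17 and picks X; Alto would get 4.
- Medium: Brio compares 4, 7, 14 and picks Z; Alto would get 12.
- Large: Brio compares 16, 15, 19 and picks Z; Alto would get 17.
Maximizing over 4, 12, 17, Alto chooses Large. Subgame-perfect outcome: (Large, Z) with payoffs (17, 19).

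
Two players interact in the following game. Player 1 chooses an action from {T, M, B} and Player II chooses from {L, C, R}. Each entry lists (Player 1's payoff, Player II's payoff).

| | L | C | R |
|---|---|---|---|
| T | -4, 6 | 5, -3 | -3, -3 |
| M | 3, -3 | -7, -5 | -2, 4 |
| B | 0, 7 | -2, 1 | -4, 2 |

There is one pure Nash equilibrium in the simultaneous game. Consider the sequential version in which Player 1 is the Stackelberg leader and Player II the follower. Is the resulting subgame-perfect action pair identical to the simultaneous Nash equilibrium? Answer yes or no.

no

Solve by backward induction (Player 1 leads).
- T: BR = L, leader payoff -4.
- M: BR = R, leader payoff -2.
- B: BR = L, leader payoff 0.
Among -4, -2, 0, the best is 0 at B. Subgame-perfect outcome: (B, L) with payoffs (0, 7).
For the simultaneous game, intersect best replies.
Player 1's best replies: L→M; C→T; R→M.
Player II's best replies: T→L; M→R; B→L.
Only (M, R) has each player best-responding; Nash payoffs (-2, 4).
Sequential outcome (B, L) differs from the Nash profile (M, R).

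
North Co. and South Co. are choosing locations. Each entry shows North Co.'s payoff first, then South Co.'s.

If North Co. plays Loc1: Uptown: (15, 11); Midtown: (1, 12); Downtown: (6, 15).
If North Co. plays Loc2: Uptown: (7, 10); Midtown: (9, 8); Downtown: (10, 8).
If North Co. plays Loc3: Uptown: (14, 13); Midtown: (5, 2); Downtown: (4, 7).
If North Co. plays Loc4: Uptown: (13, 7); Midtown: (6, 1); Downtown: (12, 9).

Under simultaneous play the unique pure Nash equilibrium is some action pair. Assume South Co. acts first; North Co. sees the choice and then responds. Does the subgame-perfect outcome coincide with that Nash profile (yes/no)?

no

Backward induction with South Co. moving first.
- Uptown: BR = Loc1, leader payoff 11.
- Midtown: BR = Loc2, leader payoff 8.
- Downtown: BR = Loc4, leader payoff 9.
Among 11, 8, 9, the best is 11 at Uptown. Subgame-perfect outcome: (Loc1, Uptown) with payoffs (15, 11).
Under simultaneous play:
North Co.'s best replies: Uptown→Loc1; Midtown→Loc2; Downtown→Loc4.
South Co.'s best replies: Loc1→Downtown; Loc2→Uptown; Loc3→Uptown; Loc4→Downtown.
Only (Loc4, Downtown) has each player best-responding; Nash payoffs (12, 9).
Sequential outcome (Loc1, Uptown) differs from the Nash profile (Loc4, Downtown).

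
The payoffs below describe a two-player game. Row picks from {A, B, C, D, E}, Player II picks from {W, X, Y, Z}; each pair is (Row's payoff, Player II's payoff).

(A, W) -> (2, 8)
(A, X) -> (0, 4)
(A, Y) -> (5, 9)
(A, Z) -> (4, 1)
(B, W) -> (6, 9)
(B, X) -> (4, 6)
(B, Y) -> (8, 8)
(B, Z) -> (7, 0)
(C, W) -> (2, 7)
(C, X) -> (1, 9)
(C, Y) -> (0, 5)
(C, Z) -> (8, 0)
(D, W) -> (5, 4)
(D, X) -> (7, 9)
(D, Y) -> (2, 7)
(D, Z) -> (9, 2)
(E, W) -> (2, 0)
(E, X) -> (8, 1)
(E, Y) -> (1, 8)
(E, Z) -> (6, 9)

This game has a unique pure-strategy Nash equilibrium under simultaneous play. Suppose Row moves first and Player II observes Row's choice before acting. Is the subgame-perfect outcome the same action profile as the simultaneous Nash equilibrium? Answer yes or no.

no

Player II best-responds to each possible Row move:
- A: BR = Y, leader payoff 5.
- B: BR = W, leader payoff 6.
- C: BR = X, leader payoff 1.
- D: BR = X, leader payoff 7.
- E: BR = Z, leader payoff 6.
Maximizing over 5, 6, 1, 7, 6, Row chooses D. Subgame-perfect outcome: (D, X) with payoffs (7, 9).
Under simultaneous play:
Row's best replies: W→B; X→E; Y→B; Z→D.
Player II's best replies: A→Y; B→W; C→X; D→X; E→Z.
Only (B, W) has each player best-responding; Nash payoffs (6, 9).
Sequential outcome (D, X) differs from the Nash profile (B, W).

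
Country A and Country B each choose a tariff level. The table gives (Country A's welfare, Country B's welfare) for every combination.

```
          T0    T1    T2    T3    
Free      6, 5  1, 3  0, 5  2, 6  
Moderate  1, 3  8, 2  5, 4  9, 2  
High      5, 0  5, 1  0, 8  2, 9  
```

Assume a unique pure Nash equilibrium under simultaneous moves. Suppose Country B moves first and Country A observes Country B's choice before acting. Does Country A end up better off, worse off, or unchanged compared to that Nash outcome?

Backward induction with Country B moving first.
- T0: BR = Free, leader payoff 5.
- T1: BR = Moderate, leader payoff 2.
- T2: BR = Moderate, leader payoff 4.
- T3: BR = Moderate, leader payoff 2.
Among 5, 2, 4, 2, the best is 5 at T0. Subgame-perfect outcome: (Free, T0) with payoffs (6, 5).
Under simultaneous play:
Country A's best replies: T0→Free; T1→Moderate; T2→Moderate; T3→Moderate.
Country B's best replies: Free→T3; Moderate→T2; High→T3.
Only (Moderate, T2) has each player best-responding; Nash payoffs (5, 4).
Country A earns 6 sequentially versus 5 at the Nash outcome: better off.

better off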